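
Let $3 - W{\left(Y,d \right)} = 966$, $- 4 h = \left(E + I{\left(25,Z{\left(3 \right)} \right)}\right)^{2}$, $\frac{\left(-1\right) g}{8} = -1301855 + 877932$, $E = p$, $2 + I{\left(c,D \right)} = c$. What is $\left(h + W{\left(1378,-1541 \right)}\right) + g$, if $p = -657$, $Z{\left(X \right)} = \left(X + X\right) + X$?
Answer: $3289932$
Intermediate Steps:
$Z{\left(X \right)} = 3 X$ ($Z{\left(X \right)} = 2 X + X = 3 X$)
$I{\left(c,D \right)} = -2 + c$
$E = -657$
$g = 3391384$ ($g = - 8 \left(-1301855 + 877932\right) = \left(-8\right) \left(-423923\right) = 3391384$)
$h = -100489$ ($h = - \frac{\left(-657 + \left(-2 + 25\right)\right)^{2}}{4} = - \frac{\left(-657 + 23\right)^{2}}{4} = - \frac{\left(-634\right)^{2}}{4} = \left(- \frac{1}{4}\right) 401956 = -100489$)
$W{\left(Y,d \right)} = -963$ ($W{\left(Y,d \right)} = 3 - 966 = -963$)
$\left(h + W{\left(1378,-1541 \right)}\right) + g = \left(-100489 - 963\right) + 3391384 = -101452 + 3391384 = 3289932$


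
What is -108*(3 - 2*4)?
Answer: 540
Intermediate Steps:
-108*(3 - 2*4) = -108*(3 - 8) = -108*(-5) = 540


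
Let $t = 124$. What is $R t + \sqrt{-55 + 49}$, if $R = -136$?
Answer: $-16864 + i \sqrt{6} \approx -16864.0 + 2.4495 i$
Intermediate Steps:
$R t + \sqrt{-55 + 49} = \left(-136\right) 124 + \sqrt{-55 + 49} = -16864 + \sqrt{-6} = -16864 + i \sqrt{6}$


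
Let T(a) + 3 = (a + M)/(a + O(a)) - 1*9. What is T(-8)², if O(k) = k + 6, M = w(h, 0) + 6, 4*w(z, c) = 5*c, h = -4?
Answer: 3481/25 ≈ 139.24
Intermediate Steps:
w(z, c) = 5*c/4 (w(z, c) = (5*c)/4 = 5*c/4)
M = 6 (M = (5/4)*0 + 6 = 0 + 6 = 6)
O(k) = 6 + k
T(a) = -12 + (6 + a)/(6 + 2*a) (T(a) = -3 + ((a + 6)/(a + (6 + a)) - 1*9) = -3 + ((6 + a)/(6 + 2*a) - 9) = -3 + (-9 + (6 + a)/(6 + 2*a)) = -12 + (6 + a)/(6 + 2*a))
T(-8)² = ((-66 - 23*(-8))/(2*(3 - 8)))² = ((½)*(-66 + 184)/(-5))² = ((½)*(-⅕)*118)² = (-59/5)² = 3481/25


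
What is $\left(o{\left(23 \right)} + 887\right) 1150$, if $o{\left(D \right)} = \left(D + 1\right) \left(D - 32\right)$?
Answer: $771650$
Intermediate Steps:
$o{\left(D \right)} = \left(1 + D\right) \left(-32 + D\right)$
$\left(o{\left(23 \right)} + 887\right) 1150 = \left(\left(-32 + 23^{2} - 713\right) + 887\right) 1150 = \left(\left(-32 + 529 - 713\right) + 887\right) 1150 = \left(-216 + 887\right) 1150 = 671 \cdot 1150 = 771650$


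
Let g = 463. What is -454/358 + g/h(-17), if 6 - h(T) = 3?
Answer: 82196/537 ≈ 153.07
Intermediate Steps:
h(T) = 3 (h(T) = 6 - 1*3 = 6 - 3 = 3)
-454/358 + g/h(-17) = -454/358 + 463/3 = -454*1/358 + 463*(1/3) = -227/179 + 463/3 = 82196/537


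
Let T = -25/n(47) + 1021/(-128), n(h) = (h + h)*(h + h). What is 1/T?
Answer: -282752/2256189 ≈ -0.12532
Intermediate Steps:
n(h) = 4*h² (n(h) = (2*h)*(2*h) = 4*h²)
T = -2256189/282752 (T = -25/(4*47²) + 1021/(-128) = -25/(4*2209) + 1021*(-1/128) = -25/8836 - 1021/128 = -2256189/282752 ≈ -7.9794)
1/T = 1/(-2256189/282752) = -282752/2256189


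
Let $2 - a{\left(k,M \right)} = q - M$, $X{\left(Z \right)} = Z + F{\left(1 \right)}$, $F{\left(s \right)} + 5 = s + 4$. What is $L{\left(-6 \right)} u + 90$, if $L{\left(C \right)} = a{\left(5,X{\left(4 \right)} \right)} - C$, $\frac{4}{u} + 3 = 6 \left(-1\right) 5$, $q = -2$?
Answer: $\frac{2914}{33} \approx 88.303$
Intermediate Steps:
$F{\left(s \right)} = -1 + s$ ($F{\left(s \right)} = -5 + \left(s + 4\right) = -5 + \left(4 + s\right) = -1 + s$)
$X{\left(Z \right)} = Z$ ($X{\left(Z \right)} = Z + \left(-1 + 1\right) = Z + 0 = Z$)
$u = - \frac{4}{33}$ ($u = \frac{4}{-3 + 6 \left(-1\right) 5} = \frac{4}{-3 - 30} = \frac{4}{-33} = 4 \left(- \frac{1}{33}\right) = - \frac{4}{33} \approx -0.12121$)
$a{\left(k,M \right)} = 4 + M$ ($a{\left(k,M \right)} = 2 - \left(-2 - M\right) = 2 + \left(2 + M\right) = 4 + M$)
$L{\left(C \right)} = 8 - C$ ($L{\left(C \right)} = \left(4 + 4\right) - C = 8 - C$)
$L{\left(-6 \right)} u + 90 = \left(8 - -6\right) \left(- \frac{4}{33}\right) + 90 = \left(8 + 6\right) \left(- \frac{4}{33}\right) + 90 = 14 \left(- \frac{4}{33}\right) + 90 = - \frac{56}{33} + 90 = \frac{2914}{33}$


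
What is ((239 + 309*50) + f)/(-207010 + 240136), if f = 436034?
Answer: 451723/33126 ≈ 13.637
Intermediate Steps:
((239 + 309*50) + f)/(-207010 + 240136) = ((239 + 309*50) + 436034)/(-207010 + 240136) = ((239 + 15450) + 436034)/33126 = (15689 + 436034)*(1/33126) = 451723*(1/33126) = 451723/33126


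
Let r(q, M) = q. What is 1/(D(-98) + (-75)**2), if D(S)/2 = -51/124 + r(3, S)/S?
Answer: 3038/17086065 ≈ 0.00017781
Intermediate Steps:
D(S) = -51/62 + 6/S (D(S) = 2*(-51/124 + 3/S) = -51/62 + 6/S)
1/(D(-98) + (-75)**2) = 1/((-51/62 + 6/(-98)) + (-75)**2) = 1/((-51/62 + 6*(-1/98)) + 5625) = 1/((-51/62 - 3/49) + 5625) = 1/(-2685/3038 + 5625) = 1/(17086065/3038) = 3038/17086065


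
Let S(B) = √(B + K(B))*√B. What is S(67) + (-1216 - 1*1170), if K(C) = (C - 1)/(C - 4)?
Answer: -2386 + √2010603/21 ≈ -2318.5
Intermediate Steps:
K(C) = (-1 + C)/(-4 + C)
S(B) = √B*√(B + (-1 + B)/(-4 + B)) (S(B) = √(B + (-1 + B)/(-4 + B))*√B = √B*√(B + (-1 + B)/(-4 + B)))
S(67) + (-1216 - 1*1170) = √67*√((-1 + 67 + 67*(-4 + 67))/(-4 + 67)) + (-1216 - 1*1170) = √67*√((-1 + 67 + 67*63)/63) + (-1216 - 1170) = √67*√((-1 + 67 + 4221)/63) - 2386 = √67*√((1/63)*4287) - 2386 = √67*√(1429/21) - 2386 = √67*(√30009/21) - 2386 = √2010603/21 - 2386 = -2386 + √2010603/21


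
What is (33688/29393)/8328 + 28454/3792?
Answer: 145109112569/19338007416 ≈ 7.5038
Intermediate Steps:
(33688/29393)/8328 + 28454/3792 = (33688*(1/29393))*(1/8328) + 28454*(1/3792) = (33688/29393)*(1/8328) + 14227/1896 = 4211/30598113 + 14227/1896 = 145109112569/19338007416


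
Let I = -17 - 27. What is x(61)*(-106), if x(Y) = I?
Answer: 4664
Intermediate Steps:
I = -44
x(Y) = -44
x(61)*(-106) = -44*(-106) = 4664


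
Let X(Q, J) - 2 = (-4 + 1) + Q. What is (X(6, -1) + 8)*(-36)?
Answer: -468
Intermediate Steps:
X(Q, J) = -1 + Q (X(Q, J) = 2 + ((-4 + 1) + Q) = 2 + (-3 + Q) = -1 + Q)
(X(6, -1) + 8)*(-36) = ((-1 + 6) + 8)*(-36) = (5 + 8)*(-36) = 13*(-36) = -468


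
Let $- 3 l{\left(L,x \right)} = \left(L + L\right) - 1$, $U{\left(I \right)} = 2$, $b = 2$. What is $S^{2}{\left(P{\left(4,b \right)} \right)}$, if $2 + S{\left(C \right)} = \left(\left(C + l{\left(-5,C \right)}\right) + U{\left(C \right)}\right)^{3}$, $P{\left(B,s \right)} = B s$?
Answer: $\frac{4742663689}{729} \approx 6.5057 \cdot 10^{6}$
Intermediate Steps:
$l{\left(L,x \right)} = \frac{1}{3} - \frac{2 L}{3}$ ($l{\left(L,x \right)} = - \frac{\left(L + L\right) - 1}{3} = - \frac{2 L - 1}{3} = - \frac{-1 + 2 L}{3} = \frac{1}{3} - \frac{2 L}{3}$)
$S{\left(C \right)} = -2 + \left(\frac{17}{3} + C\right)^{3}$ ($S{\left(C \right)} = -2 + \left(\left(C + \left(\frac{1}{3} - - \frac{10}{3}\right)\right) + 2\right)^{3} = -2 + \left(\left(C + \left(\frac{1}{3} + \frac{10}{3}\right)\right) + 2\right)^{3} = -2 + \left(\left(C + \frac{11}{3}\right) + 2\right)^{3} = -2 + \left(\left(\frac{11}{3} + C\right) + 2\right)^{3} = -2 + \left(\frac{17}{3} + C\right)^{3}$)
$S^{2}{\left(P{\left(4,b \right)} \right)} = \left(-2 + \frac{\left(17 + 3 \cdot 4 \cdot 2\right)^{3}}{27}\right)^{2} = \left(-2 + \frac{\left(17 + 3 \cdot 8\right)^{3}}{27}\right)^{2} = \left(-2 + \frac{\left(17 + 24\right)^{3}}{27}\right)^{2} = \left(-2 + \frac{41^{3}}{27}\right)^{2} = \left(-2 + \frac{1}{27} \cdot 68921\right)^{2} = \left(-2 + \frac{68921}{27}\right)^{2} = \left(\frac{68867}{27}\right)^{2} = \frac{4742663689}{729}$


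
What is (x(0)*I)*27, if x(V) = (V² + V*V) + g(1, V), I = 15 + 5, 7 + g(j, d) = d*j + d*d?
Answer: -3780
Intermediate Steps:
g(j, d) = -7 + d² + d*j (g(j, d) = -7 + (d*j + d*d) = -7 + (d*j + d²) = -7 + (d² + d*j) = -7 + d² + d*j)
I = 20
x(V) = -7 + V + 3*V² (x(V) = (V² + V*V) + (-7 + V² + V*1) = (V² + V²) + (-7 + V² + V) = 2*V² + (-7 + V + V²) = -7 + V + 3*V²)
(x(0)*I)*27 = ((-7 + 0 + 3*0²)*20)*27 = ((-7 + 0 + 3*0)*20)*27 = ((-7 + 0 + 0)*20)*27 = -7*20*27 = -140*27 = -3780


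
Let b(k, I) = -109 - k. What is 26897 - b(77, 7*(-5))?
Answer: 27083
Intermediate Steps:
26897 - b(77, 7*(-5)) = 26897 - (-109 - 1*77) = 26897 - (-109 - 77) = 26897 - 1*(-186) = 26897 + 186 = 27083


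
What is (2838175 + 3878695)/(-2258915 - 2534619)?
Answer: -3358435/2396767 ≈ -1.4012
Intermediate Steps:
(2838175 + 3878695)/(-2258915 - 2534619) = 6716870/(-4793534) = 6716870*(-1/4793534) = -3358435/2396767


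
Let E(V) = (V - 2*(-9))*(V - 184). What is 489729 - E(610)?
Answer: 222201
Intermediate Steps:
E(V) = (-184 + V)*(18 + V) (E(V) = (V + 18)*(-184 + V) = (18 + V)*(-184 + V) = (-184 + V)*(18 + V))
489729 - E(610) = 489729 - (-3312 + 610² - 166*610) = 489729 - (-3312 + 372100 - 101260) = 489729 - 1*267528 = 489729 - 267528 = 222201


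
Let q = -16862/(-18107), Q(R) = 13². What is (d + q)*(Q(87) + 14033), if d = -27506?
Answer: -7073082844560/18107 ≈ -3.9063e+8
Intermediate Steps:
Q(R) = 169
q = 16862/18107 (q = -16862*(-1/18107) = 16862/18107 ≈ 0.93124)
(d + q)*(Q(87) + 14033) = (-27506 + 16862/18107)*(169 + 14033) = -498034280/18107*14202 = -7073082844560/18107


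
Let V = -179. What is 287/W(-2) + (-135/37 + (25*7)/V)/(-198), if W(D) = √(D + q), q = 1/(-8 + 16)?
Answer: 15320/655677 - 574*I*√30/15 ≈ 0.023365 - 209.6*I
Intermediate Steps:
q = ⅛ (q = 1/8 = ⅛ ≈ 0.12500)
W(D) = √(⅛ + D) (W(D) = √(D + ⅛) = √(⅛ + D))
287/W(-2) + (-135/37 + (25*7)/V)/(-198) = 287/((√(2 + 16*(-2))/4)) + (-135/37 + (25*7)/(-179))/(-198) = 287/((√(2 - 32)/4)) + (-135*1/37 + 175*(-1/179))*(-1/198) = 287/((√(-30)/4)) + (-135/37 - 175/179)*(-1/198) = 287/(((I*√30)/4)) - 30640/6623*(-1/198) = 287/((I*√30/4)) + 15320/655677 = 287*(-2*I*√30/15) + 15320/655677 = -574*I*√30/15 + 15320/655677 = 15320/655677 - 574*I*√30/15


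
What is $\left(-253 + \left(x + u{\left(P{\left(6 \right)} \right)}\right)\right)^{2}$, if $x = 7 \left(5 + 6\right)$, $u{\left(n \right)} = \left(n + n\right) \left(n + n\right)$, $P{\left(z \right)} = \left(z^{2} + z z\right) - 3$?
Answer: $356001424$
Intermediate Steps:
$P{\left(z \right)} = -3 + 2 z^{2}$ ($P{\left(z \right)} = \left(z^{2} + z^{2}\right) - 3 = 2 z^{2} - 3 = -3 + 2 z^{2}$)
$u{\left(n \right)} = 4 n^{2}$ ($u{\left(n \right)} = 2 n 2 n = 4 n^{2}$)
$x = 77$ ($x = 7 \cdot 11 = 77$)
$\left(-253 + \left(x + u{\left(P{\left(6 \right)} \right)}\right)\right)^{2} = \left(-253 + \left(77 + 4 \left(-3 + 2 \cdot 6^{2}\right)^{2}\right)\right)^{2} = \left(-253 + \left(77 + 4 \left(-3 + 2 \cdot 36\right)^{2}\right)\right)^{2} = \left(-253 + \left(77 + 4 \left(-3 + 72\right)^{2}\right)\right)^{2} = \left(-253 + \left(77 + 4 \cdot 69^{2}\right)\right)^{2} = \left(-253 + \left(77 + 4 \cdot 4761\right)\right)^{2} = \left(-253 + \left(77 + 19044\right)\right)^{2} = \left(-253 + 19121\right)^{2} = 18868^{2} = 356001424$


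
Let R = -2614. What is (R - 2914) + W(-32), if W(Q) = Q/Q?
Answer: -5527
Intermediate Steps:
W(Q) = 1
(R - 2914) + W(-32) = (-2614 - 2914) + 1 = -5528 + 1 = -5527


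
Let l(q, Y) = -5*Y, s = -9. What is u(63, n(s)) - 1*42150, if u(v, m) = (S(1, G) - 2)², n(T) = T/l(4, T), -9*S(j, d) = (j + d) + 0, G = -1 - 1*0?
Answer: -42146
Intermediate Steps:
G = -1 (G = -1 + 0 = -1)
S(j, d) = -d/9 - j/9 (S(j, d) = -((j + d) + 0)/9 = -((d + j) + 0)/9 = -(d + j)/9 = -d/9 - j/9)
n(T) = -⅕ (n(T) = T/((-5*T)) = T*(-1/(5*T)) = -⅕)
u(v, m) = 4 (u(v, m) = ((-⅑*(-1) - ⅑*1) - 2)² = ((⅑ - ⅑) - 2)² = (0 - 2)² = (-2)² = 4)
u(63, n(s)) - 1*42150 = 4 - 1*42150 = 4 - 42150 = -42146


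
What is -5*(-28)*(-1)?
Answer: -140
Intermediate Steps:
-5*(-28)*(-1) = 140*(-1) = -140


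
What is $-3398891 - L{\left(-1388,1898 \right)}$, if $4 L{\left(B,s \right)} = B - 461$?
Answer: $- \frac{13593715}{4} \approx -3.3984 \cdot 10^{6}$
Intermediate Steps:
$L{\left(B,s \right)} = - \frac{461}{4} + \frac{B}{4}$ ($L{\left(B,s \right)} = \frac{B - 461}{4} = \frac{-461 + B}{4} = - \frac{461}{4} + \frac{B}{4}$)
$-3398891 - L{\left(-1388,1898 \right)} = -3398891 - \left(- \frac{461}{4} + \frac{1}{4} \left(-1388\right)\right) = -3398891 - \left(- \frac{461}{4} - 347\right) = -3398891 - - \frac{1849}{4} = -3398891 + \frac{1849}{4} = - \frac{13593715}{4}$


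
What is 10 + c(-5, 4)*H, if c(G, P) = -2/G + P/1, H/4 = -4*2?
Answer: -654/5 ≈ -130.80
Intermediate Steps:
H = -32 (H = 4*(-4*2) = 4*(-8) = -32)
c(G, P) = P - 2/G (c(G, P) = -2/G + P*1 = -2/G + P = P - 2/G)
10 + c(-5, 4)*H = 10 + (4 - 2/(-5))*(-32) = 10 + (4 - 2*(-1/5))*(-32) = 10 + (4 + 2/5)*(-32) = 10 + (22/5)*(-32) = 10 - 704/5 = -654/5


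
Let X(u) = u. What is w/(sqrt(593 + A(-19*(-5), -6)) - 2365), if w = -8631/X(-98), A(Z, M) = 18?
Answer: -21285/571508 - 9*sqrt(611)/571508 ≈ -0.037633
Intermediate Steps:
w = 1233/14 (w = -8631/(-98) = -8631*(-1/98) = 1233/14 ≈ 88.071)
w/(sqrt(593 + A(-19*(-5), -6)) - 2365) = 1233/(14*(sqrt(593 + 18) - 2365)) = 1233/(14*(sqrt(611) - 2365)) = 1233/(14*(-2365 + sqrt(611)))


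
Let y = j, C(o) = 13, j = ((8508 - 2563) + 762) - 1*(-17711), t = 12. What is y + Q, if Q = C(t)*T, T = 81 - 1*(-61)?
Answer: 26264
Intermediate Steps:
T = 142 (T = 81 + 61 = 142)
j = 24418 (j = (5945 + 762) + 17711 = 6707 + 17711 = 24418)
Q = 1846 (Q = 13*142 = 1846)
y = 24418
y + Q = 24418 + 1846 = 26264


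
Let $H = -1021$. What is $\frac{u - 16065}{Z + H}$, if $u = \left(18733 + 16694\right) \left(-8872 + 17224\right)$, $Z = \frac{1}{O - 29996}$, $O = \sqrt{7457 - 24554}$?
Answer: $- \frac{90602613667944845397}{312654871568222} + \frac{98623413 i \sqrt{17097}}{312654871568222} \approx -2.8978 \cdot 10^{5} + 4.1245 \cdot 10^{-5} i$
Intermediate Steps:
$O = i \sqrt{17097}$ ($O = \sqrt{-17097} = i \sqrt{17097} \approx 130.76 i$)
$Z = \frac{1}{-29996 + i \sqrt{17097}}$ ($Z = \frac{1}{i \sqrt{17097} - 29996} = \frac{1}{-29996 + i \sqrt{17097}} \approx -3.3337 \cdot 10^{-5} - 1.453 \cdot 10^{-7} i$)
$u = 295886304$ ($u = 35427 \cdot 8352 = 295886304$)
$\frac{u - 16065}{Z + H} = \frac{295886304 - 16065}{\left(- \frac{29996}{899777113} - \frac{i \sqrt{17097}}{899777113}\right) - 1021} = \frac{295870239}{- \frac{918672462369}{899777113} - \frac{i \sqrt{17097}}{899777113}}$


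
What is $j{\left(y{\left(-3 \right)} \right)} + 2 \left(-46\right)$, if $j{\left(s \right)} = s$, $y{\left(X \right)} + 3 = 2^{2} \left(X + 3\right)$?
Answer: $-95$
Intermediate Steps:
$y{\left(X \right)} = 9 + 4 X$ ($y{\left(X \right)} = -3 + 2^{2} \left(X + 3\right) = -3 + 4 \left(3 + X\right) = -3 + \left(12 + 4 X\right) = 9 + 4 X$)
$j{\left(y{\left(-3 \right)} \right)} + 2 \left(-46\right) = \left(9 + 4 \left(-3\right)\right) + 2 \left(-46\right) = \left(9 - 12\right) - 92 = -3 - 92 = -95$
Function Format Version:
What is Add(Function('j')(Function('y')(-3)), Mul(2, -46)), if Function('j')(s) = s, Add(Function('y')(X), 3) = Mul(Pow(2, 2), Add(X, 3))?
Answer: -95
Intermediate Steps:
Function('y')(X) = Add(9, Mul(4, X)) (Function('y')(X) = Add(-3, Mul(Pow(2, 2), Add(X, 3))) = Add(-3, Mul(4, Add(3, X))) = Add(-3, Add(12, Mul(4, X))) = Add(9, Mul(4, X)))
Add(Function('j')(Function('y')(-3)), Mul(2, -46)) = Add(Add(9, Mul(4, -3)), Mul(2, -46)) = Add(Add(9, -12), -92) = Add(-3, -92) = -95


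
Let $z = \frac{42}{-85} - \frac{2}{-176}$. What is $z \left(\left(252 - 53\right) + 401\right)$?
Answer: $- \frac{54165}{187} \approx -289.65$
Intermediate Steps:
$z = - \frac{3611}{7480}$ ($z = 42 \left(- \frac{1}{85}\right) - - \frac{1}{88} = - \frac{42}{85} + \frac{1}{88} = - \frac{3611}{7480} \approx -0.48275$)
$z \left(\left(252 - 53\right) + 401\right) = - \frac{3611 \left(\left(252 - 53\right) + 401\right)}{7480} = - \frac{3611 \left(199 + 401\right)}{7480} = \left(- \frac{3611}{7480}\right) 600 = - \frac{54165}{187}$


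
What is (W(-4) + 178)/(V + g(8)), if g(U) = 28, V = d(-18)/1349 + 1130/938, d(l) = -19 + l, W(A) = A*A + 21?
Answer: 632681/85860 ≈ 7.3688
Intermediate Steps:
W(A) = 21 + A**2 (W(A) = A**2 + 21 = 21 + A**2)
V = 744832/632681 (V = (-19 - 18)/1349 + 1130/938 = -37*1/1349 + 1130*(1/938) = -37/1349 + 565/469 = 744832/632681 ≈ 1.1773)
(W(-4) + 178)/(V + g(8)) = ((21 + (-4)**2) + 178)/(744832/632681 + 28) = ((21 + 16) + 178)/(18459900/632681) = (37 + 178)*(632681/18459900) = 215*(632681/18459900) = 632681/85860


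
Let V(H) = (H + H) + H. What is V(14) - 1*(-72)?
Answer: 114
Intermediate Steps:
V(H) = 3*H (V(H) = 2*H + H = 3*H)
V(14) - 1*(-72) = 3*14 - 1*(-72) = 42 + 72 = 114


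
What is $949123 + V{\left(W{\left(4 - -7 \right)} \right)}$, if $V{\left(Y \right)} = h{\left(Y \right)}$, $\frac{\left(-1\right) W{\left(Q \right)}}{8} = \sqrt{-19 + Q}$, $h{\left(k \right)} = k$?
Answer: $949123 - 16 i \sqrt{2} \approx 9.4912 \cdot 10^{5} - 22.627 i$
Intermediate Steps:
$W{\left(Q \right)} = - 8 \sqrt{-19 + Q}$
$V{\left(Y \right)} = Y$
$949123 + V{\left(W{\left(4 - -7 \right)} \right)} = 949123 - 8 \sqrt{-19 + \left(4 - -7\right)} = 949123 - 8 \sqrt{-19 + \left(4 + 7\right)} = 949123 - 8 \sqrt{-19 + 11} = 949123 - 8 \sqrt{-8} = 949123 - 8 \cdot 2 i \sqrt{2} = 949123 - 16 i \sqrt{2}$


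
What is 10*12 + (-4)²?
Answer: 136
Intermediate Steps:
10*12 + (-4)² = 120 + 16 = 136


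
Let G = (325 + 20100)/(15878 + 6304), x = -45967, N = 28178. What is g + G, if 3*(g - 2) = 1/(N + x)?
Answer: 384174709/131531866 ≈ 2.9208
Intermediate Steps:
G = 20425/22182 ≈ 0.92079
g = 106733/53367 (g = 2 + 1/(3*(28178 - 45967)) = 2 + (⅓)/(-17789) = 2 + (⅓)*(-1/17789) = 2 - 1/53367 = 106733/53367 ≈ 2.0000)
g + G = 106733/53367 + 20425/22182 = 384174709/131531866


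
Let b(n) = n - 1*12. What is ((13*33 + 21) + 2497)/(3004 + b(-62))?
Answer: 2947/2930 ≈ 1.0058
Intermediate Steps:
b(n) = -12 + n (b(n) = n - 12 = -12 + n)
((13*33 + 21) + 2497)/(3004 + b(-62)) = ((13*33 + 21) + 2497)/(3004 + (-12 - 62)) = ((429 + 21) + 2497)/(3004 - 74) = (450 + 2497)/2930 = 2947*(1/2930) = 2947/2930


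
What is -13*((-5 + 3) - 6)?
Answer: 104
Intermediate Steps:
-13*((-5 + 3) - 6) = -13*(-2 - 6) = -13*(-8) = 104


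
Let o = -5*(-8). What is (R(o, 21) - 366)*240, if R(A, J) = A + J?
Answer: -73200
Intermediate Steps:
o = 40
(R(o, 21) - 366)*240 = ((40 + 21) - 366)*240 = (61 - 366)*240 = -305*240 = -73200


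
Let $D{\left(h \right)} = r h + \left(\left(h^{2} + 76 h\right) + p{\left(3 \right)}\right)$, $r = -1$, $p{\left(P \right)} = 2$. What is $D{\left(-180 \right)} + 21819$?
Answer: $40721$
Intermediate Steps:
$D{\left(h \right)} = 2 + h^{2} + 75 h$ ($D{\left(h \right)} = - h + \left(\left(h^{2} + 76 h\right) + 2\right) = - h + \left(2 + h^{2} + 76 h\right) = 2 + h^{2} + 75 h$)
$D{\left(-180 \right)} + 21819 = \left(2 + \left(-180\right)^{2} + 75 \left(-180\right)\right) + 21819 = \left(2 + 32400 - 13500\right) + 21819 = 18902 + 21819 = 40721$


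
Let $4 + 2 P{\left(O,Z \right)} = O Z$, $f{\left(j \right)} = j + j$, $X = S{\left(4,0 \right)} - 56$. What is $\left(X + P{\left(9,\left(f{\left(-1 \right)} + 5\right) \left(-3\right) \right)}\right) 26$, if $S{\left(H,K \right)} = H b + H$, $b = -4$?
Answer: $-2873$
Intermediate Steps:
$S{\left(H,K \right)} = - 3 H$ ($S{\left(H,K \right)} = H \left(-4\right) + H = - 4 H + H = - 3 H$)
$X = -68$ ($X = \left(-3\right) 4 - 56 = -12 - 56 = -68$)
$f{\left(j \right)} = 2 j$
$P{\left(O,Z \right)} = -2 + \frac{O Z}{2}$
$\left(X + P{\left(9,\left(f{\left(-1 \right)} + 5\right) \left(-3\right) \right)}\right) 26 = \left(-68 + \left(-2 + \frac{1}{2} \cdot 9 \left(2 \left(-1\right) + 5\right) \left(-3\right)\right)\right) 26 = \left(-68 + \left(-2 + \frac{1}{2} \cdot 9 \left(-2 + 5\right) \left(-3\right)\right)\right) 26 = \left(-68 + \left(-2 + \frac{1}{2} \cdot 9 \cdot 3 \left(-3\right)\right)\right) 26 = \left(-68 + \left(-2 + \frac{1}{2} \cdot 9 \left(-9\right)\right)\right) 26 = \left(-68 - \frac{85}{2}\right) 26 = \left(- \frac{221}{2}\right) 26 = -2873$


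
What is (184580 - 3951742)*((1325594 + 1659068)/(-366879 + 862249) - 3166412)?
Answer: 2954476903014613018/247685 ≈ 1.1928e+13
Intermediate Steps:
(184580 - 3951742)*((1325594 + 1659068)/(-366879 + 862249) - 3166412) = -3767162*(2984662/495370 - 3166412) = -3767162*(2984662*(1/495370) - 3166412) = -3767162*(1492331/247685 - 3166412) = -3767162*(-784271263889/247685) = 2954476903014613018/247685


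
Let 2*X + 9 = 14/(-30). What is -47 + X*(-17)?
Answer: 502/15 ≈ 33.467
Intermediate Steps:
X = -71/15 (X = -9/2 + (14/(-30))/2 = -9/2 + (14*(-1/30))/2 = -9/2 + (½)*(-7/15) = -9/2 - 7/30 = -71/15 ≈ -4.7333)
-47 + X*(-17) = -47 - 71/15*(-17) = -47 + 1207/15 = 502/15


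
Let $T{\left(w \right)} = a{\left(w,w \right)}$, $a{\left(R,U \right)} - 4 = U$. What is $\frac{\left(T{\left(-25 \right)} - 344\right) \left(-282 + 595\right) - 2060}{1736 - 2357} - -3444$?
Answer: $\frac{2255029}{621} \approx 3631.3$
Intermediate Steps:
$a{\left(R,U \right)} = 4 + U$
$T{\left(w \right)} = 4 + w$
$\frac{\left(T{\left(-25 \right)} - 344\right) \left(-282 + 595\right) - 2060}{1736 - 2357} - -3444 = \frac{\left(\left(4 - 25\right) - 344\right) \left(-282 + 595\right) - 2060}{1736 - 2357} - -3444 = \frac{\left(-21 - 344\right) 313 - 2060}{-621} + 3444 = \left(\left(-365\right) 313 - 2060\right) \left(- \frac{1}{621}\right) + 3444 = \left(-114245 - 2060\right) \left(- \frac{1}{621}\right) + 3444 = \left(-116305\right) \left(- \frac{1}{621}\right) + 3444 = \frac{116305}{621} + 3444 = \frac{2255029}{621}$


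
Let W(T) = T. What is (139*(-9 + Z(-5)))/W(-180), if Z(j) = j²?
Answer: -556/45 ≈ -12.356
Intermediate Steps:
(139*(-9 + Z(-5)))/W(-180) = (139*(-9 + (-5)²))/(-180) = (139*(-9 + 25))*(-1/180) = (139*16)*(-1/180) = 2224*(-1/180) = -556/45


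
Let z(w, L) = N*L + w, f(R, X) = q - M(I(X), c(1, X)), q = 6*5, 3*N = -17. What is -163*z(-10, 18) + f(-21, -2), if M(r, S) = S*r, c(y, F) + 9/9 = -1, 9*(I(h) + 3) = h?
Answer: 164516/9 ≈ 18280.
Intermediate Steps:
I(h) = -3 + h/9
c(y, F) = -2 (c(y, F) = -1 - 1 = -2)
N = -17/3 (N = (⅓)*(-17) = -17/3 ≈ -5.6667)
q = 30
f(R, X) = 24 + 2*X/9 (f(R, X) = 30 - (-2)*(-3 + X/9) = 30 - (6 - 2*X/9) = 30 + (-6 + 2*X/9) = 24 + 2*X/9)
z(w, L) = w - 17*L/3 (z(w, L) = -17*L/3 + w = w - 17*L/3)
-163*z(-10, 18) + f(-21, -2) = -163*(-10 - 17/3*18) + (24 + (2/9)*(-2)) = -163*(-10 - 102) + (24 - 4/9) = -163*(-112) + 212/9 = 18256 + 212/9 = 164516/9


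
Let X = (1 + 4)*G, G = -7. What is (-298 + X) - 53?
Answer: -386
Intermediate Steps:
X = -35 (X = (1 + 4)*(-7) = 5*(-7) = -35)
(-298 + X) - 53 = (-298 - 35) - 53 = -333 - 53 = -386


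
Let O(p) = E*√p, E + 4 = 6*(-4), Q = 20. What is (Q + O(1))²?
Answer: 64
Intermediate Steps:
E = -28 (E = -4 + 6*(-4) = -4 - 24 = -28)
O(p) = -28*√p
(Q + O(1))² = (20 - 28*√1)² = (20 - 28*1)² = (20 - 28)² = (-8)² = 64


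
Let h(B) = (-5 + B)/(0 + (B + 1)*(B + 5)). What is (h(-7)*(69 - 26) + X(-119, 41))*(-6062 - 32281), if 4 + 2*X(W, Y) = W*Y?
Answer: 190526367/2 ≈ 9.5263e+7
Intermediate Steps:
X(W, Y) = -2 + W*Y/2 (X(W, Y) = -2 + (W*Y)/2 = -2 + W*Y/2)
h(B) = (-5 + B)/((1 + B)*(5 + B)) (h(B) = (-5 + B)/(0 + (1 + B)*(5 + B)) = (-5 + B)/(((1 + B)*(5 + B))) = (-5 + B)*(1/((1 + B)*(5 + B))) = (-5 + B)/((1 + B)*(5 + B)))
(h(-7)*(69 - 26) + X(-119, 41))*(-6062 - 32281) = (((-5 - 7)/(5 + (-7)² + 6*(-7)))*(69 - 26) + (-2 + (½)*(-119)*41))*(-6062 - 32281) = ((-12/(5 + 49 - 42))*43 + (-2 - 4879/2))*(-38343) = ((-12/12)*43 - 4883/2)*(-38343) = (((1/12)*(-12))*43 - 4883/2)*(-38343) = (-1*43 - 4883/2)*(-38343) = (-43 - 4883/2)*(-38343) = -4969/2*(-38343) = 190526367/2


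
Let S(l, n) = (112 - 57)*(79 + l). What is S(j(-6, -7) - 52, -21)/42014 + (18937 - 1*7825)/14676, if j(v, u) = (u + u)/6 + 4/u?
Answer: 425520167/539522781 ≈ 0.78870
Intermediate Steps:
j(v, u) = 4/u + u/3 (j(v, u) = (2*u)*(⅙) + 4/u = u/3 + 4/u = 4/u + u/3)
S(l, n) = 4345 + 55*l (S(l, n) = 55*(79 + l) = 4345 + 55*l)
S(j(-6, -7) - 52, -21)/42014 + (18937 - 1*7825)/14676 = (4345 + 55*((4/(-7) + (⅓)*(-7)) - 52))/42014 + (18937 - 1*7825)/14676 = (4345 + 55*((4*(-⅐) - 7/3) - 52))*(1/42014) + (18937 - 7825)*(1/14676) = (4345 + 55*((-4/7 - 7/3) - 52))*(1/42014) + 11112*(1/14676) = (4345 + 55*(-61/21 - 52))*(1/42014) + 926/1223 = (4345 + 55*(-1153/21))*(1/42014) + 926/1223 = (4345 - 63415/21)*(1/42014) + 926/1223 = (27830/21)*(1/42014) + 926/1223 = 13915/441147 + 926/1223 = 425520167/539522781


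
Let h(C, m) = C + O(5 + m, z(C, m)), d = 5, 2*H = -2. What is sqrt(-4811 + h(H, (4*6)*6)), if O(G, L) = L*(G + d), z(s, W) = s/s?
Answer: I*sqrt(4658) ≈ 68.25*I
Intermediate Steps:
H = -1 (H = (1/2)*(-2) = -1)
z(s, W) = 1
O(G, L) = L*(5 + G) (O(G, L) = L*(G + 5) = L*(5 + G))
h(C, m) = 10 + C + m (h(C, m) = C + 1*(5 + (5 + m)) = C + 1*(10 + m) = C + (10 + m) = 10 + C + m)
sqrt(-4811 + h(H, (4*6)*6)) = sqrt(-4811 + (10 - 1 + (4*6)*6)) = sqrt(-4811 + (10 - 1 + 24*6)) = sqrt(-4811 + (10 - 1 + 144)) = sqrt(-4811 + 153) = sqrt(-4658) = I*sqrt(4658)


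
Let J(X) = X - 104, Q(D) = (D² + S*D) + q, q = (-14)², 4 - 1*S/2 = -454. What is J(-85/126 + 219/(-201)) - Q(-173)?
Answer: 1082578745/8442 ≈ 1.2824e+5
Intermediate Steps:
S = 916 (S = 8 - 2*(-454) = 8 + 908 = 916)
q = 196
Q(D) = 196 + D² + 916*D (Q(D) = (D² + 916*D) + 196 = 196 + D² + 916*D)
J(X) = -104 + X
J(-85/126 + 219/(-201)) - Q(-173) = (-104 + (-85/126 + 219/(-201))) - (196 + (-173)² + 916*(-173)) = (-104 + (-85*1/126 + 219*(-1/201))) - (196 + 29929 - 158468) = (-104 + (-85/126 - 73/67)) - 1*(-128343) = (-104 - 14893/8442) + 128343 = -892861/8442 + 128343 = 1082578745/8442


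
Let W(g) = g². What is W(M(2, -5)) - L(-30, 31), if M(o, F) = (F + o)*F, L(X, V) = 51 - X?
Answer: 144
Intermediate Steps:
M(o, F) = F*(F + o)
W(M(2, -5)) - L(-30, 31) = (-5*(-5 + 2))² - (51 - 1*(-30)) = (-5*(-3))² - (51 + 30) = 15² - 1*81 = 225 - 81 = 144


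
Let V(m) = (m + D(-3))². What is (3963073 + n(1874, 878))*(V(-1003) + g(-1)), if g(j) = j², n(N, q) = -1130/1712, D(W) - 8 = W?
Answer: 3378837325257615/856 ≈ 3.9472e+12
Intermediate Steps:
D(W) = 8 + W
n(N, q) = -565/856 (n(N, q) = -1130*1/1712 = -565/856)
V(m) = (5 + m)² (V(m) = (m + (8 - 3))² = (m + 5)² = (5 + m)²)
(3963073 + n(1874, 878))*(V(-1003) + g(-1)) = (3963073 - 565/856)*((5 - 1003)² + (-1)²) = 3392389923*((-998)² + 1)/856 = 3392389923*(996004 + 1)/856 = (3392389923/856)*996005 = 3378837325257615/856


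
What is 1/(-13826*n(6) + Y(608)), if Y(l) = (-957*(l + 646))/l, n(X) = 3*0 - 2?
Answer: 16/410851 ≈ 3.8944e-5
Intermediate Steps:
n(X) = -2 (n(X) = 0 - 2 = -2)
Y(l) = (-618222 - 957*l)/l (Y(l) = (-957*(646 + l))/l = (-618222 - 957*l)/l)
1/(-13826*n(6) + Y(608)) = 1/(-13826*(-2) + (-957 - 618222/608)) = 1/(27652 + (-957 - 618222*1/608)) = 1/(27652 + (-957 - 16269/16)) = 1/(27652 - 31581/16) = 1/(410851/16) = 16/410851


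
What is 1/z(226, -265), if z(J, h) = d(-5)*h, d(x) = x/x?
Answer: -1/265 ≈ -0.0037736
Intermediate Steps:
d(x) = 1
z(J, h) = h (z(J, h) = 1*h = h)
1/z(226, -265) = 1/(-265) = -1/265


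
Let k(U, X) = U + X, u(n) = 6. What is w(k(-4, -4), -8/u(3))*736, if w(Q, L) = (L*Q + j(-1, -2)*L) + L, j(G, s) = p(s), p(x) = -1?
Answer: 23552/3 ≈ 7850.7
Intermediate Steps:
j(G, s) = -1
w(Q, L) = L*Q (w(Q, L) = (L*Q - L) + L = (-L + L*Q) + L = L*Q)
w(k(-4, -4), -8/u(3))*736 = ((-8/6)*(-4 - 4))*736 = (-8*1/6*(-8))*736 = -4/3*(-8)*736 = (32/3)*736 = 23552/3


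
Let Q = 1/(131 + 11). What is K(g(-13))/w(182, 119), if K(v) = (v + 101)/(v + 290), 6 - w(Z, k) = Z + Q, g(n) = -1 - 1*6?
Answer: -13348/7073019 ≈ -0.0018872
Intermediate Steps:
g(n) = -7 (g(n) = -1 - 6 = -7)
Q = 1/142 ≈ 0.0070423
w(Z, k) = 851/142 - Z (w(Z, k) = 6 - (Z + 1/142) = 6 - (1/142 + Z) = 6 + (-1/142 - Z) = 851/142 - Z)
K(v) = (101 + v)/(290 + v)
K(g(-13))/w(182, 119) = ((101 - 7)/(290 - 7))/(851/142 - 1*182) = (94/283)/(851/142 - 182) = ((1/283)*94)/(-24993/142) = (94/283)*(-142/24993) = -13348/7073019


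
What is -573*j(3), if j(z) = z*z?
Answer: -5157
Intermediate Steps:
j(z) = z²
-573*j(3) = -573*3² = -573*9 = -5157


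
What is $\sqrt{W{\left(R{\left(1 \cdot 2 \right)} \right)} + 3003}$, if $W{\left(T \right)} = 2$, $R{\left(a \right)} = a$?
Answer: $\sqrt{3005} \approx 54.818$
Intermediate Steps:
$\sqrt{W{\left(R{\left(1 \cdot 2 \right)} \right)} + 3003} = \sqrt{2 + 3003} = \sqrt{3005}$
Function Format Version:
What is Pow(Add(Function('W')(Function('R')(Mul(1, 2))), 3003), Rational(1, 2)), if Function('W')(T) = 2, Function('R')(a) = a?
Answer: Pow(3005, Rational(1, 2)) ≈ 54.818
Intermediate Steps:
Pow(Add(Function('W')(Function('R')(Mul(1, 2))), 3003), Rational(1, 2)) = Pow(Add(2, 3003), Rational(1, 2)) = Pow(3005, Rational(1, 2))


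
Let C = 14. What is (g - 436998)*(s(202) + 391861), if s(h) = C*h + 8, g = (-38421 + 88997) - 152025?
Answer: -212523415559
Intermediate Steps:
g = -101449 (g = 50576 - 152025 = -101449)
s(h) = 8 + 14*h (s(h) = 14*h + 8 = 8 + 14*h)
(g - 436998)*(s(202) + 391861) = (-101449 - 436998)*((8 + 14*202) + 391861) = -538447*((8 + 2828) + 391861) = -538447*(2836 + 391861) = -538447*394697 = -212523415559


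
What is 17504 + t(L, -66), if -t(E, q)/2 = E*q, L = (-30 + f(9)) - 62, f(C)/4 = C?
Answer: 10112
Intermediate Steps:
f(C) = 4*C
L = -56 (L = (-30 + 4*9) - 62 = (-30 + 36) - 62 = 6 - 62 = -56)
t(E, q) = -2*E*q
17504 + t(L, -66) = 17504 - 2*(-56)*(-66) = 17504 - 7392 = 10112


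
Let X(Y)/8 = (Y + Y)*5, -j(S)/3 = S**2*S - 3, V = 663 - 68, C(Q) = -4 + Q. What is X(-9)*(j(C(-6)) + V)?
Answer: -2594880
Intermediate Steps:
V = 595
j(S) = 9 - 3*S**3 (j(S) = -3*(S**2*S - 3) = -3*(S**3 - 3) = -3*(-3 + S**3) = 9 - 3*S**3)
X(Y) = 80*Y (X(Y) = 8*((Y + Y)*5) = 8*((2*Y)*5) = 8*(10*Y) = 80*Y)
X(-9)*(j(C(-6)) + V) = (80*(-9))*((9 - 3*(-4 - 6)**3) + 595) = -720*((9 - 3*(-10)**3) + 595) = -720*((9 - 3*(-1000)) + 595) = -720*((9 + 3000) + 595) = -720*(3009 + 595) = -720*3604 = -2594880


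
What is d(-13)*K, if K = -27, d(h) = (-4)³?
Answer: 1728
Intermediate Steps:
d(h) = -64
d(-13)*K = -64*(-27) = 1728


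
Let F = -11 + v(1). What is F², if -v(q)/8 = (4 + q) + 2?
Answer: 4489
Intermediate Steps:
v(q) = -48 - 8*q (v(q) = -8*((4 + q) + 2) = -8*(6 + q) = -48 - 8*q)
F = -67 (F = -11 + (-48 - 8*1) = -11 + (-48 - 8) = -11 - 56 = -67)
F² = (-67)² = 4489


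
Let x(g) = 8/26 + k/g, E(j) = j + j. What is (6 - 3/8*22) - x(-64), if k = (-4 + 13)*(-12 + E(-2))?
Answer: -125/26 ≈ -4.8077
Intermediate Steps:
E(j) = 2*j
k = -144 (k = (-4 + 13)*(-12 + 2*(-2)) = 9*(-12 - 4) = 9*(-16) = -144)
x(g) = 4/13 - 144/g (x(g) = 8/26 - 144/g = 8*(1/26) - 144/g = 4/13 - 144/g)
(6 - 3/8*22) - x(-64) = (6 - 3/8*22) - (4/13 - 144/(-64)) = (6 - 3*1/8*22) - (4/13 - 144*(-1/64)) = (6 - 3/8*22) - (4/13 + 9/4) = (6 - 33/4) - 1*133/52 = -9/4 - 133/52 = -125/26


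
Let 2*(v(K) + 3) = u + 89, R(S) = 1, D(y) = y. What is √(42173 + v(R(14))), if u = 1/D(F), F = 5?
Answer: √1055365/5 ≈ 205.46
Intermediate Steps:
u = ⅕ (u = 1/5 = ⅕ ≈ 0.20000)
v(K) = 208/5 (v(K) = -3 + (⅕ + 89)/2 = -3 + (½)*(446/5) = -3 + 223/5 = 208/5)
√(42173 + v(R(14))) = √(42173 + 208/5) = √(211073/5) = √1055365/5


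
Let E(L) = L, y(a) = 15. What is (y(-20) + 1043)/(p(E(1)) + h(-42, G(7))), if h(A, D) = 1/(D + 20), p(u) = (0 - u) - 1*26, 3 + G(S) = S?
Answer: -25392/647 ≈ -39.246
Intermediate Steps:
G(S) = -3 + S
p(u) = -26 - u (p(u) = -u - 26 = -26 - u)
h(A, D) = 1/(20 + D)
(y(-20) + 1043)/(p(E(1)) + h(-42, G(7))) = (15 + 1043)/((-26 - 1*1) + 1/(20 + (-3 + 7))) = 1058/((-26 - 1) + 1/(20 + 4)) = 1058/(-27 + 1/24) = 1058/(-647/24) = 1058*(-24/647) = -25392/647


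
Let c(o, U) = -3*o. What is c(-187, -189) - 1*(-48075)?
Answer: 48636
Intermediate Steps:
c(-187, -189) - 1*(-48075) = -3*(-187) - 1*(-48075) = 561 + 48075 = 48636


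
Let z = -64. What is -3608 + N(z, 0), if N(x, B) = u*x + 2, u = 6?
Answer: -3990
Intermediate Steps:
N(x, B) = 2 + 6*x (N(x, B) = 6*x + 2 = 2 + 6*x)
-3608 + N(z, 0) = -3608 + (2 + 6*(-64)) = -3608 + (2 - 384) = -3608 - 382 = -3990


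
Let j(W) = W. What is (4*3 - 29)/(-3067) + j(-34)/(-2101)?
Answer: 139995/6443767 ≈ 0.021726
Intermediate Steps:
(4*3 - 29)/(-3067) + j(-34)/(-2101) = (4*3 - 29)/(-3067) - 34/(-2101) = (12 - 29)*(-1/3067) - 34*(-1/2101) = -17*(-1/3067) + 34/2101 = 17/3067 + 34/2101 = 139995/6443767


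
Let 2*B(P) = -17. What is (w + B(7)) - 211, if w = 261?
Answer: 83/2 ≈ 41.500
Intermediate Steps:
B(P) = -17/2 (B(P) = (1/2)*(-17) = -17/2)
(w + B(7)) - 211 = (261 - 17/2) - 211 = 505/2 - 211 = 83/2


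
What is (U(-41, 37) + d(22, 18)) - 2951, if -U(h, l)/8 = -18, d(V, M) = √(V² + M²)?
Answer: -2807 + 2*√202 ≈ -2778.6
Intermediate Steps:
d(V, M) = √(M² + V²)
U(h, l) = 144 (U(h, l) = -8*(-18) = 144)
(U(-41, 37) + d(22, 18)) - 2951 = (144 + √(18² + 22²)) - 2951 = (144 + √(324 + 484)) - 2951 = (144 + √808) - 2951 = (144 + 2*√202) - 2951 = -2807 + 2*√202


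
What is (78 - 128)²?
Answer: 2500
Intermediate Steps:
(78 - 128)² = (-50)² = 2500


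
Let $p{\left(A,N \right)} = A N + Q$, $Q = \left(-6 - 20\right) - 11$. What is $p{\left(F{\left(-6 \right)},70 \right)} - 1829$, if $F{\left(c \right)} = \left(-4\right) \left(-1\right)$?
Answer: $-1586$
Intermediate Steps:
$F{\left(c \right)} = 4$
$Q = -37$ ($Q = -26 - 11 = -37$)
$p{\left(A,N \right)} = -37 + A N$ ($p{\left(A,N \right)} = A N - 37 = -37 + A N$)
$p{\left(F{\left(-6 \right)},70 \right)} - 1829 = \left(-37 + 4 \cdot 70\right) - 1829 = \left(-37 + 280\right) - 1829 = 243 - 1829 = -1586$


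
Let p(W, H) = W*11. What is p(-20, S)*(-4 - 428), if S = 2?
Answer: 95040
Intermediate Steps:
p(W, H) = 11*W
p(-20, S)*(-4 - 428) = (11*(-20))*(-4 - 428) = -220*(-432) = 95040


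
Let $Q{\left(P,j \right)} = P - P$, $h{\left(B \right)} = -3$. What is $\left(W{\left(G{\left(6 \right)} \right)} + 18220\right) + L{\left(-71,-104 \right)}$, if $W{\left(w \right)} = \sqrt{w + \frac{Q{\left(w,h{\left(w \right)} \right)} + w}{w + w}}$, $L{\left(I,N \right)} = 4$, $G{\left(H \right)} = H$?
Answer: $18224 + \frac{\sqrt{26}}{2} \approx 18227.0$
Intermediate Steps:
$Q{\left(P,j \right)} = 0$
$W{\left(w \right)} = \sqrt{\frac{1}{2} + w}$ ($W{\left(w \right)} = \sqrt{w + \frac{0 + w}{w + w}} = \sqrt{w + \frac{w}{2 w}} = \sqrt{w + w \frac{1}{2 w}} = \sqrt{w + \frac{1}{2}} = \sqrt{\frac{1}{2} + w}$)
$\left(W{\left(G{\left(6 \right)} \right)} + 18220\right) + L{\left(-71,-104 \right)} = \left(\frac{\sqrt{2 + 4 \cdot 6}}{2} + 18220\right) + 4 = \left(\frac{\sqrt{2 + 24}}{2} + 18220\right) + 4 = \left(\frac{\sqrt{26}}{2} + 18220\right) + 4 = \left(18220 + \frac{\sqrt{26}}{2}\right) + 4 = 18224 + \frac{\sqrt{26}}{2}$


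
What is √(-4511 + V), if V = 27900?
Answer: √23389 ≈ 152.93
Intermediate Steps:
√(-4511 + V) = √(-4511 + 27900) = √23389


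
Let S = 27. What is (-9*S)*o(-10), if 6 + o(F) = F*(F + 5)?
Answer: -10692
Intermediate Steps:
o(F) = -6 + F*(5 + F) (o(F) = -6 + F*(F + 5) = -6 + F*(5 + F))
(-9*S)*o(-10) = (-9*27)*(-6 + (-10)² + 5*(-10)) = -243*(-6 + 100 - 50) = -243*44 = -10692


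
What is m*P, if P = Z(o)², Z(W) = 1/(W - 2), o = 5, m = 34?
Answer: 34/9 ≈ 3.7778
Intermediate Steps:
Z(W) = 1/(-2 + W)
P = ⅑ (P = (1/(-2 + 5))² = (1/3)² = (⅓)² = ⅑ ≈ 0.11111)
m*P = 34*(⅑) = 34/9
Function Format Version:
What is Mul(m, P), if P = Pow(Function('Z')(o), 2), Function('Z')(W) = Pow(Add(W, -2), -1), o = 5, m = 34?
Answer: Rational(34, 9) ≈ 3.7778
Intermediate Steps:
Function('Z')(W) = Pow(Add(-2, W), -1)
P = Rational(1, 9) (P = Pow(Pow(Add(-2, 5), -1), 2) = Pow(Pow(3, -1), 2) = Pow(Rational(1, 3), 2) = Rational(1, 9) ≈ 0.11111)
Mul(m, P) = Mul(34, Rational(1, 9)) = Rational(34, 9)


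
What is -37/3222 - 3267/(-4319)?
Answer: 10366471/13915818 ≈ 0.74494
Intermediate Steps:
-37/3222 - 3267/(-4319) = -37*1/3222 - 3267*(-1/4319) = -37/3222 + 3267/4319 = 10366471/13915818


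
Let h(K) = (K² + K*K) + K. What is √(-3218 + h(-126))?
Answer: 2*√7102 ≈ 168.55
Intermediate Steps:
h(K) = K + 2*K² (h(K) = (K² + K²) + K = 2*K² + K = K + 2*K²)
√(-3218 + h(-126)) = √(-3218 - 126*(1 + 2*(-126))) = √(-3218 - 126*(1 - 252)) = √(-3218 - 126*(-251)) = √(-3218 + 31626) = √28408 = 2*√7102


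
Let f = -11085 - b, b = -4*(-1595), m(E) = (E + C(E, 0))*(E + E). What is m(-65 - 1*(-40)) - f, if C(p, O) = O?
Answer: 18715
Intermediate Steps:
m(E) = 2*E² (m(E) = (E + 0)*(E + E) = E*(2*E) = 2*E²)
b = 6380
f = -17465 (f = -11085 - 1*6380 = -11085 - 6380 = -17465)
m(-65 - 1*(-40)) - f = 2*(-65 - 1*(-40))² - 1*(-17465) = 2*(-65 + 40)² + 17465 = 2*(-25)² + 17465 = 2*625 + 17465 = 1250 + 17465 = 18715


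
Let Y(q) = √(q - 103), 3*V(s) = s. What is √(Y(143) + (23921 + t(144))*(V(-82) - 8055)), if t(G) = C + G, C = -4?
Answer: √(-1750221201 + 18*√10)/3 ≈ 13945.0*I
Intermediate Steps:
V(s) = s/3
t(G) = -4 + G
Y(q) = √(-103 + q)
√(Y(143) + (23921 + t(144))*(V(-82) - 8055)) = √(√(-103 + 143) + (23921 + (-4 + 144))*((⅓)*(-82) - 8055)) = √(√40 + (23921 + 140)*(-82/3 - 8055)) = √(2*√10 + 24061*(-24247/3)) = √(2*√10 - 583407067/3) = √(-583407067/3 + 2*√10)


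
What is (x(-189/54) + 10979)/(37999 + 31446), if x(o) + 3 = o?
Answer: 231/1462 ≈ 0.15800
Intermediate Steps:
x(o) = -3 + o
(x(-189/54) + 10979)/(37999 + 31446) = ((-3 - 189/54) + 10979)/(37999 + 31446) = ((-3 - 189*1/54) + 10979)/69445 = ((-3 - 7/2) + 10979)*(1/69445) = (-13/2 + 10979)*(1/69445) = (21945/2)*(1/69445) = 231/1462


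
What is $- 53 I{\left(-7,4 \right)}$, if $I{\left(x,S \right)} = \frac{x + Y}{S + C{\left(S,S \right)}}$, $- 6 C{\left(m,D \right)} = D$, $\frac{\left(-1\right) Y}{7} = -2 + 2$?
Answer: $\frac{1113}{10} \approx 111.3$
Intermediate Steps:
$Y = 0$ ($Y = - 7 \left(-2 + 2\right) = \left(-7\right) 0 = 0$)
$C{\left(m,D \right)} = - \frac{D}{6}$
$I{\left(x,S \right)} = \frac{6 x}{5 S}$ ($I{\left(x,S \right)} = \frac{x + 0}{S - \frac{S}{6}} = \frac{x}{\frac{5}{6} S} = x \frac{6}{5 S} = \frac{6 x}{5 S}$)
$- 53 I{\left(-7,4 \right)} = - 53 \cdot \frac{6}{5} \left(-7\right) \frac{1}{4} = \left(-53\right) \left(- \frac{21}{10}\right) = \frac{1113}{10}$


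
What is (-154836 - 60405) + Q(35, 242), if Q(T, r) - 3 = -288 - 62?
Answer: -215588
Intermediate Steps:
Q(T, r) = -347 (Q(T, r) = 3 + (-288 - 62) = 3 - 350 = -347)
(-154836 - 60405) + Q(35, 242) = (-154836 - 60405) - 347 = -215241 - 347 = -215588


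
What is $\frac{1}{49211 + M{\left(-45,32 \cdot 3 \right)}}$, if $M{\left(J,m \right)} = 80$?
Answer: $\frac{1}{49291} \approx 2.0288 \cdot 10^{-5}$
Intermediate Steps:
$\frac{1}{49211 + M{\left(-45,32 \cdot 3 \right)}} = \frac{1}{49211 + 80} = \frac{1}{49291}$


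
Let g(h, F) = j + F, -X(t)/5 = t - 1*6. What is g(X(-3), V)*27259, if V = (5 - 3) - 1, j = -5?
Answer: -109036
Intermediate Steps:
X(t) = 30 - 5*t (X(t) = -5*(t - 1*6) = -5*(t - 6) = -5*(-6 + t) = 30 - 5*t)
V = 1 (V = 2 - 1 = 1)
g(h, F) = -5 + F
g(X(-3), V)*27259 = (-5 + 1)*27259 = -4*27259 = -109036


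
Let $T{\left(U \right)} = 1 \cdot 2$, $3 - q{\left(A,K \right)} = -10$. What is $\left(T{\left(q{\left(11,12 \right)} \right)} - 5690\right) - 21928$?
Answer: $-27616$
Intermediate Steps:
$q{\left(A,K \right)} = 13$ ($q{\left(A,K \right)} = 3 - -10 = 3 + 10 = 13$)
$T{\left(U \right)} = 2$
$\left(T{\left(q{\left(11,12 \right)} \right)} - 5690\right) - 21928 = \left(2 - 5690\right) - 21928 = -5688 - 21928 = -27616$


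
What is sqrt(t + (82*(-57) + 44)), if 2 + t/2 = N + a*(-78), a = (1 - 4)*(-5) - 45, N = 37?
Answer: 2*sqrt(30) ≈ 10.954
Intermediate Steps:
a = -30 (a = -3*(-5) - 45 = 15 - 45 = -30)
t = 4750 (t = -4 + 2*(37 - 30*(-78)) = -4 + 2*(37 + 2340) = -4 + 2*2377 = -4 + 4754 = 4750)
sqrt(t + (82*(-57) + 44)) = sqrt(4750 + (82*(-57) + 44)) = sqrt(4750 + (-4674 + 44)) = sqrt(4750 - 4630) = sqrt(120) = 2*sqrt(30)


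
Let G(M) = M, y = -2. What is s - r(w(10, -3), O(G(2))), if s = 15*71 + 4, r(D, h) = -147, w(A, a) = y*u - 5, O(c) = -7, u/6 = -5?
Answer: 1216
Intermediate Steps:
u = -30 (u = 6*(-5) = -30)
w(A, a) = 55 (w(A, a) = -2*(-30) - 5 = 60 - 5 = 55)
s = 1069 (s = 1065 + 4 = 1069)
s - r(w(10, -3), O(G(2))) = 1069 - 1*(-147) = 1069 + 147 = 1216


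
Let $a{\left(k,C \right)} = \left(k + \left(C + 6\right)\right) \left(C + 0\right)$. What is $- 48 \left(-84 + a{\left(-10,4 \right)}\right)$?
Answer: $4032$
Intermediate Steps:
$a{\left(k,C \right)} = C \left(6 + C + k\right)$ ($a{\left(k,C \right)} = \left(k + \left(6 + C\right)\right) C = \left(6 + C + k\right) C = C \left(6 + C + k\right)$)
$- 48 \left(-84 + a{\left(-10,4 \right)}\right) = - 48 \left(-84 + 4 \left(6 + 4 - 10\right)\right) = - 48 \left(-84 + 4 \cdot 0\right) = - 48 \left(-84 + 0\right) = \left(-48\right) \left(-84\right) = 4032$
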